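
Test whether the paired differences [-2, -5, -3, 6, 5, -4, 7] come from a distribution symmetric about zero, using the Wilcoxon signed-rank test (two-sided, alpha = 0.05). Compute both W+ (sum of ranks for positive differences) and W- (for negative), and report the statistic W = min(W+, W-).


Step 1: Drop any zero differences (none here) and take |d_i|.
|d| = [2, 5, 3, 6, 5, 4, 7]
Step 2: Midrank |d_i| (ties get averaged ranks).
ranks: |2|->1, |5|->4.5, |3|->2, |6|->6, |5|->4.5, |4|->3, |7|->7
Step 3: Attach original signs; sum ranks with positive sign and with negative sign.
W+ = 6 + 4.5 + 7 = 17.5
W- = 1 + 4.5 + 2 + 3 = 10.5
(Check: W+ + W- = 28 should equal n(n+1)/2 = 28.)
Step 4: Test statistic W = min(W+, W-) = 10.5.
Step 5: Ties in |d|, so use the tie-corrected normal approximation.
        E[W] = n(n+1)/4 = 7*8/4 = 14.
        Tie groups: |d|=5 (t=2); sum(t^3 - t) = 6.
        Var[W] = n(n+1)(2n+1)/24 - sum(t^3-t)/48 = 840/24 - 6/48 = 34.875.
        z = (W - E[W]) / sqrt(Var[W]) = (10.5 - 14) / 5.9055 = -0.5927.
        Two-sided p = 2*Phi(z) = 0.553404.
Step 6: alpha = 0.05. fail to reject H0.

W+ = 17.5, W- = 10.5, W = min = 10.5, p = 0.553404, fail to reject H0.


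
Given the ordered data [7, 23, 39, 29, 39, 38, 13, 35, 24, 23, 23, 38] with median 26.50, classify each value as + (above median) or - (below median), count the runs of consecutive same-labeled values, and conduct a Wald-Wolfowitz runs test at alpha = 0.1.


Step 1: Compute median = 26.50; label A = above, B = below.
Labels in order: BBAAAABABBBA  (n_A = 6, n_B = 6)
Step 2: Count runs R = 6.
Step 3: Under H0 (random ordering), E[R] = 2*n_A*n_B/(n_A+n_B) + 1 = 2*6*6/12 + 1 = 7.0000.
        Var[R] = 2*n_A*n_B*(2*n_A*n_B - n_A - n_B) / ((n_A+n_B)^2 * (n_A+n_B-1)) = 4320/1584 = 2.7273.
        SD[R] = 1.6514.
Step 4: Continuity-corrected z = (R + 0.5 - E[R]) / SD[R] = (6 + 0.5 - 7.0000) / 1.6514 = -0.3028.
Step 5: Two-sided p-value via normal approximation = 2*(1 - Phi(|z|)) = 0.762069.
Step 6: alpha = 0.1. fail to reject H0.

R = 6, z = -0.3028, p = 0.762069, fail to reject H0.


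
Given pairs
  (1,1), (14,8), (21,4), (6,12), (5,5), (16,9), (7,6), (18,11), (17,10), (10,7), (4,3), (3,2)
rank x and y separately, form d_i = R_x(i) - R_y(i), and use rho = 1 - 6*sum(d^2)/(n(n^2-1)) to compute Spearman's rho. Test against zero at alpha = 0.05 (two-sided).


Step 1: Rank x and y separately (midranks; no ties here).
rank(x): 1->1, 14->8, 21->12, 6->5, 5->4, 16->9, 7->6, 18->11, 17->10, 10->7, 4->3, 3->2
rank(y): 1->1, 8->8, 4->4, 12->12, 5->5, 9->9, 6->6, 11->11, 10->10, 7->7, 3->3, 2->2
Step 2: d_i = R_x(i) - R_y(i); compute d_i^2.
  (1-1)^2=0, (8-8)^2=0, (12-4)^2=64, (5-12)^2=49, (4-5)^2=1, (9-9)^2=0, (6-6)^2=0, (11-11)^2=0, (10-10)^2=0, (7-7)^2=0, (3-3)^2=0, (2-2)^2=0
sum(d^2) = 114.
Step 3: rho = 1 - 6*114 / (12*(12^2 - 1)) = 1 - 684/1716 = 0.601399.
Step 4: Under H0, t = rho * sqrt((n-2)/(1-rho^2)) = 2.3804 ~ t(10).
Step 5: Two-sided p-value from the t-distribution with 10 df = 0.038588.
Step 6: alpha = 0.05. reject H0.

rho = 0.6014, p = 0.038588, reject H0 at alpha = 0.05.


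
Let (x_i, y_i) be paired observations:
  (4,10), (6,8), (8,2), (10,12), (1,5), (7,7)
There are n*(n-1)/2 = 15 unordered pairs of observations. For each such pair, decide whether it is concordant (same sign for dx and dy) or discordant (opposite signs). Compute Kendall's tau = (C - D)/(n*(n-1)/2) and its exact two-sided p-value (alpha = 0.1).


Step 1: Enumerate the 15 unordered pairs (i,j) with i<j and classify each by sign(x_j-x_i) * sign(y_j-y_i).
  (1,2):dx=+2,dy=-2->D; (1,3):dx=+4,dy=-8->D; (1,4):dx=+6,dy=+2->C; (1,5):dx=-3,dy=-5->C
  (1,6):dx=+3,dy=-3->D; (2,3):dx=+2,dy=-6->D; (2,4):dx=+4,dy=+4->C; (2,5):dx=-5,dy=-3->C
  (2,6):dx=+1,dy=-1->D; (3,4):dx=+2,dy=+10->C; (3,5):dx=-7,dy=+3->D; (3,6):dx=-1,dy=+5->D
  (4,5):dx=-9,dy=-7->C; (4,6):dx=-3,dy=-5->C; (5,6):dx=+6,dy=+2->C
Step 2: C = 8, D = 7, total pairs = 15.
Step 3: tau = (C - D)/(n(n-1)/2) = (8 - 7)/15 = 0.066667.
Step 4: Exact two-sided p-value (enumerate n! = 720 permutations of y under H0): p = 1.000000.
Step 5: alpha = 0.1. fail to reject H0.

tau_b = 0.0667 (C=8, D=7), p = 1.000000, fail to reject H0.


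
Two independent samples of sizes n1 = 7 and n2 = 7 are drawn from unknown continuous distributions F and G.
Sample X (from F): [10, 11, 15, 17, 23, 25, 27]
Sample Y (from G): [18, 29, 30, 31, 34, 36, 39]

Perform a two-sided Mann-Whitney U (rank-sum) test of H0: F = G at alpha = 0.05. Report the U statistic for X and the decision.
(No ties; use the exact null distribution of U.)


Step 1: Combine and sort all 14 observations; assign midranks.
sorted (value, group): (10,X), (11,X), (15,X), (17,X), (18,Y), (23,X), (25,X), (27,X), (29,Y), (30,Y), (31,Y), (34,Y), (36,Y), (39,Y)
ranks: 10->1, 11->2, 15->3, 17->4, 18->5, 23->6, 25->7, 27->8, 29->9, 30->10, 31->11, 34->12, 36->13, 39->14
Step 2: Rank sum for X: R1 = 1 + 2 + 3 + 4 + 6 + 7 + 8 = 31.
Step 3: U_X = R1 - n1(n1+1)/2 = 31 - 7*8/2 = 31 - 28 = 3.
       U_Y = n1*n2 - U_X = 49 - 3 = 46.
Step 4: No ties, so the exact null distribution of U (based on enumerating the C(14,7) = 3432 equally likely rank assignments) gives the two-sided p-value.
Step 5: p-value = 0.004079; compare to alpha = 0.05. reject H0.

U_X = 3, p = 0.004079, reject H0 at alpha = 0.05.


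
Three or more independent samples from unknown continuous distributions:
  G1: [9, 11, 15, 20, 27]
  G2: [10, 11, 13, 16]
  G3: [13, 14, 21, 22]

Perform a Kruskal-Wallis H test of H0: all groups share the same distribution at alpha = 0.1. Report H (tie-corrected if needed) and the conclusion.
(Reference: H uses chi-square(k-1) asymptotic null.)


Step 1: Combine all N = 13 observations and assign midranks.
sorted (value, group, rank): (9,G1,1), (10,G2,2), (11,G1,3.5), (11,G2,3.5), (13,G2,5.5), (13,G3,5.5), (14,G3,7), (15,G1,8), (16,G2,9), (20,G1,10), (21,G3,11), (22,G3,12), (27,G1,13)
Step 2: Sum ranks within each group.
R_1 = 35.5 (n_1 = 5)
R_2 = 20 (n_2 = 4)
R_3 = 35.5 (n_3 = 4)
Step 3: H = 12/(N(N+1)) * sum(R_i^2/n_i) - 3(N+1)
     = 12/(13*14) * (35.5^2/5 + 20^2/4 + 35.5^2/4) - 3*14
     = 0.065934 * 667.112 - 42
     = 1.985440.
Step 4: Ties present; correction factor C = 1 - 12/(13^3 - 13) = 0.994505. Corrected H = 1.985440 / 0.994505 = 1.996409.
Step 5: Under H0, H ~ chi^2(2); p-value = 0.368541.
Step 6: alpha = 0.1. fail to reject H0.

H = 1.9964, df = 2, p = 0.368541, fail to reject H0.


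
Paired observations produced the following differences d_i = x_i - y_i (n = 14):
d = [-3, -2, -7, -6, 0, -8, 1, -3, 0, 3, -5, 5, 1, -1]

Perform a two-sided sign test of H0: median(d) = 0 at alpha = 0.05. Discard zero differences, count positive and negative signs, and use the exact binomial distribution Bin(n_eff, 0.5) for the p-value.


Step 1: Discard zero differences. Original n = 14; n_eff = number of nonzero differences = 12.
Nonzero differences (with sign): -3, -2, -7, -6, -8, +1, -3, +3, -5, +5, +1, -1
Step 2: Count signs: positive = 4, negative = 8.
Step 3: Under H0: P(positive) = 0.5, so the number of positives S ~ Bin(12, 0.5).
Step 4: Two-sided exact p-value = sum of Bin(12,0.5) probabilities at or below the observed probability = 0.387695.
Step 5: alpha = 0.05. fail to reject H0.

n_eff = 12, pos = 4, neg = 8, p = 0.387695, fail to reject H0.


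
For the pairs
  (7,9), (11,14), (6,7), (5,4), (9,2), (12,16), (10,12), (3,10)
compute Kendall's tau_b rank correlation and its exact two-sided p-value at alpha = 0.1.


Step 1: Enumerate the 28 unordered pairs (i,j) with i<j and classify each by sign(x_j-x_i) * sign(y_j-y_i).
  (1,2):dx=+4,dy=+5->C; (1,3):dx=-1,dy=-2->C; (1,4):dx=-2,dy=-5->C; (1,5):dx=+2,dy=-7->D
  (1,6):dx=+5,dy=+7->C; (1,7):dx=+3,dy=+3->C; (1,8):dx=-4,dy=+1->D; (2,3):dx=-5,dy=-7->C
  (2,4):dx=-6,dy=-10->C; (2,5):dx=-2,dy=-12->C; (2,6):dx=+1,dy=+2->C; (2,7):dx=-1,dy=-2->C
  (2,8):dx=-8,dy=-4->C; (3,4):dx=-1,dy=-3->C; (3,5):dx=+3,dy=-5->D; (3,6):dx=+6,dy=+9->C
  (3,7):dx=+4,dy=+5->C; (3,8):dx=-3,dy=+3->D; (4,5):dx=+4,dy=-2->D; (4,6):dx=+7,dy=+12->C
  (4,7):dx=+5,dy=+8->C; (4,8):dx=-2,dy=+6->D; (5,6):dx=+3,dy=+14->C; (5,7):dx=+1,dy=+10->C
  (5,8):dx=-6,dy=+8->D; (6,7):dx=-2,dy=-4->C; (6,8):dx=-9,dy=-6->C; (7,8):dx=-7,dy=-2->C
Step 2: C = 21, D = 7, total pairs = 28.
Step 3: tau = (C - D)/(n(n-1)/2) = (21 - 7)/28 = 0.500000.
Step 4: Exact two-sided p-value (enumerate n! = 40320 permutations of y under H0): p = 0.108681.
Step 5: alpha = 0.1. fail to reject H0.

tau_b = 0.5000 (C=21, D=7), p = 0.108681, fail to reject H0.


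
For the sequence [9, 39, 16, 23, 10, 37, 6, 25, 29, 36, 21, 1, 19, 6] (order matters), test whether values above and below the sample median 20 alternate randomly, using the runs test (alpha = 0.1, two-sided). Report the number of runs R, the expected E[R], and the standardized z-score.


Step 1: Compute median = 20; label A = above, B = below.
Labels in order: BABABABAAAABBB  (n_A = 7, n_B = 7)
Step 2: Count runs R = 9.
Step 3: Under H0 (random ordering), E[R] = 2*n_A*n_B/(n_A+n_B) + 1 = 2*7*7/14 + 1 = 8.0000.
        Var[R] = 2*n_A*n_B*(2*n_A*n_B - n_A - n_B) / ((n_A+n_B)^2 * (n_A+n_B-1)) = 8232/2548 = 3.2308.
        SD[R] = 1.7974.
Step 4: Continuity-corrected z = (R - 0.5 - E[R]) / SD[R] = (9 - 0.5 - 8.0000) / 1.7974 = 0.2782.
Step 5: Two-sided p-value via normal approximation = 2*(1 - Phi(|z|)) = 0.780879.
Step 6: alpha = 0.1. fail to reject H0.

R = 9, z = 0.2782, p = 0.780879, fail to reject H0.


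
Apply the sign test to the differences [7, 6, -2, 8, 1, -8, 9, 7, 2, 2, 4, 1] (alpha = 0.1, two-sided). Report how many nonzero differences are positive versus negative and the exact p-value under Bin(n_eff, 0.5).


Step 1: Discard zero differences. Original n = 12; n_eff = number of nonzero differences = 12.
Nonzero differences (with sign): +7, +6, -2, +8, +1, -8, +9, +7, +2, +2, +4, +1
Step 2: Count signs: positive = 10, negative = 2.
Step 3: Under H0: P(positive) = 0.5, so the number of positives S ~ Bin(12, 0.5).
Step 4: Two-sided exact p-value = sum of Bin(12,0.5) probabilities at or below the observed probability = 0.038574.
Step 5: alpha = 0.1. reject H0.

n_eff = 12, pos = 10, neg = 2, p = 0.038574, reject H0.


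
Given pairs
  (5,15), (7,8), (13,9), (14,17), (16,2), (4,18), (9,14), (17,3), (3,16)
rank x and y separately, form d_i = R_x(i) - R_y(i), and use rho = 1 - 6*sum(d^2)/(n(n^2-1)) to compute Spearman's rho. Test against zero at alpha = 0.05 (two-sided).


Step 1: Rank x and y separately (midranks; no ties here).
rank(x): 5->3, 7->4, 13->6, 14->7, 16->8, 4->2, 9->5, 17->9, 3->1
rank(y): 15->6, 8->3, 9->4, 17->8, 2->1, 18->9, 14->5, 3->2, 16->7
Step 2: d_i = R_x(i) - R_y(i); compute d_i^2.
  (3-6)^2=9, (4-3)^2=1, (6-4)^2=4, (7-8)^2=1, (8-1)^2=49, (2-9)^2=49, (5-5)^2=0, (9-2)^2=49, (1-7)^2=36
sum(d^2) = 198.
Step 3: rho = 1 - 6*198 / (9*(9^2 - 1)) = 1 - 1188/720 = -0.650000.
Step 4: Under H0, t = rho * sqrt((n-2)/(1-rho^2)) = -2.2630 ~ t(7).
Step 5: Two-sided p-value from the t-distribution with 7 df = 0.058073.
Step 6: alpha = 0.05. fail to reject H0.

rho = -0.6500, p = 0.058073, fail to reject H0 at alpha = 0.05.


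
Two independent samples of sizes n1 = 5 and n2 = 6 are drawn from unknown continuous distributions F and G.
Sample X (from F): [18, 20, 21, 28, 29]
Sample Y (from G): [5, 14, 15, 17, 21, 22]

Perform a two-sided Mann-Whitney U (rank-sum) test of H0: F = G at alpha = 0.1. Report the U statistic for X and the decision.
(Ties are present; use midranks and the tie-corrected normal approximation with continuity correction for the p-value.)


Step 1: Combine and sort all 11 observations; assign midranks.
sorted (value, group): (5,Y), (14,Y), (15,Y), (17,Y), (18,X), (20,X), (21,X), (21,Y), (22,Y), (28,X), (29,X)
ranks: 5->1, 14->2, 15->3, 17->4, 18->5, 20->6, 21->7.5, 21->7.5, 22->9, 28->10, 29->11
Step 2: Rank sum for X: R1 = 5 + 6 + 7.5 + 10 + 11 = 39.5.
Step 3: U_X = R1 - n1(n1+1)/2 = 39.5 - 5*6/2 = 39.5 - 15 = 24.5.
       U_Y = n1*n2 - U_X = 30 - 24.5 = 5.5.
Step 4: Ties are present, so use the tie-corrected normal approximation (with continuity correction) for the p-value.
Step 5: p-value = 0.099576; compare to alpha = 0.1. reject H0.

U_X = 24.5, p = 0.099576, reject H0 at alpha = 0.1.


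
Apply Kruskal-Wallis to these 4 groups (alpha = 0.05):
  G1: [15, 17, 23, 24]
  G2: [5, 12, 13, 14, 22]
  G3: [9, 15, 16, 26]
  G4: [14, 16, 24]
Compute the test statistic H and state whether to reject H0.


Step 1: Combine all N = 16 observations and assign midranks.
sorted (value, group, rank): (5,G2,1), (9,G3,2), (12,G2,3), (13,G2,4), (14,G2,5.5), (14,G4,5.5), (15,G1,7.5), (15,G3,7.5), (16,G3,9.5), (16,G4,9.5), (17,G1,11), (22,G2,12), (23,G1,13), (24,G1,14.5), (24,G4,14.5), (26,G3,16)
Step 2: Sum ranks within each group.
R_1 = 46 (n_1 = 4)
R_2 = 25.5 (n_2 = 5)
R_3 = 35 (n_3 = 4)
R_4 = 29.5 (n_4 = 3)
Step 3: H = 12/(N(N+1)) * sum(R_i^2/n_i) - 3(N+1)
     = 12/(16*17) * (46^2/4 + 25.5^2/5 + 35^2/4 + 29.5^2/3) - 3*17
     = 0.044118 * 1255.38 - 51
     = 4.384559.
Step 4: Ties present; correction factor C = 1 - 24/(16^3 - 16) = 0.994118. Corrected H = 4.384559 / 0.994118 = 4.410503.
Step 5: Under H0, H ~ chi^2(3); p-value = 0.220413.
Step 6: alpha = 0.05. fail to reject H0.

H = 4.4105, df = 3, p = 0.220413, fail to reject H0.


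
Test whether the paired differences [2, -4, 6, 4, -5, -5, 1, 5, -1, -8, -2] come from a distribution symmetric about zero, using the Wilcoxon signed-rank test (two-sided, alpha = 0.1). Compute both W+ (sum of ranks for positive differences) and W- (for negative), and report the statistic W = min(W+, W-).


Step 1: Drop any zero differences (none here) and take |d_i|.
|d| = [2, 4, 6, 4, 5, 5, 1, 5, 1, 8, 2]
Step 2: Midrank |d_i| (ties get averaged ranks).
ranks: |2|->3.5, |4|->5.5, |6|->10, |4|->5.5, |5|->8, |5|->8, |1|->1.5, |5|->8, |1|->1.5, |8|->11, |2|->3.5
Step 3: Attach original signs; sum ranks with positive sign and with negative sign.
W+ = 3.5 + 10 + 5.5 + 1.5 + 8 = 28.5
W- = 5.5 + 8 + 8 + 1.5 + 11 + 3.5 = 37.5
(Check: W+ + W- = 66 should equal n(n+1)/2 = 66.)
Step 4: Test statistic W = min(W+, W-) = 28.5.
Step 5: Ties in |d|, so use the tie-corrected normal approximation.
        E[W] = n(n+1)/4 = 11*12/4 = 33.
        Tie groups: |d|=1 (t=2), |d|=2 (t=2), |d|=4 (t=2), |d|=5 (t=3); sum(t^3 - t) = 42.
        Var[W] = n(n+1)(2n+1)/24 - sum(t^3-t)/48 = 3036/24 - 42/48 = 125.625.
        z = (W - E[W]) / sqrt(Var[W]) = (28.5 - 33) / 11.2083 = -0.4015.
        Two-sided p = 2*Phi(z) = 0.688060.
Step 6: alpha = 0.1. fail to reject H0.

W+ = 28.5, W- = 37.5, W = min = 28.5, p = 0.688060, fail to reject H0.


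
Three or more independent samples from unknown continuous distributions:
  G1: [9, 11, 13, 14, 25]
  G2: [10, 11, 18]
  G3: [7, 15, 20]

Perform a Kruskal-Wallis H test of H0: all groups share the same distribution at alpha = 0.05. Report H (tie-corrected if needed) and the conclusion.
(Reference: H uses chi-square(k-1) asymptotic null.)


Step 1: Combine all N = 11 observations and assign midranks.
sorted (value, group, rank): (7,G3,1), (9,G1,2), (10,G2,3), (11,G1,4.5), (11,G2,4.5), (13,G1,6), (14,G1,7), (15,G3,8), (18,G2,9), (20,G3,10), (25,G1,11)
Step 2: Sum ranks within each group.
R_1 = 30.5 (n_1 = 5)
R_2 = 16.5 (n_2 = 3)
R_3 = 19 (n_3 = 3)
Step 3: H = 12/(N(N+1)) * sum(R_i^2/n_i) - 3(N+1)
     = 12/(11*12) * (30.5^2/5 + 16.5^2/3 + 19^2/3) - 3*12
     = 0.090909 * 397.133 - 36
     = 0.103030.
Step 4: Ties present; correction factor C = 1 - 6/(11^3 - 11) = 0.995455. Corrected H = 0.103030 / 0.995455 = 0.103501.
Step 5: Under H0, H ~ chi^2(2); p-value = 0.949566.
Step 6: alpha = 0.05. fail to reject H0.

H = 0.1035, df = 2, p = 0.949566, fail to reject H0.


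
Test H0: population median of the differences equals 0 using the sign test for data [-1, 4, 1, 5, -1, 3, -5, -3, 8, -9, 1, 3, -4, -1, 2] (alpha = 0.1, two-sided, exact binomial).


Step 1: Discard zero differences. Original n = 15; n_eff = number of nonzero differences = 15.
Nonzero differences (with sign): -1, +4, +1, +5, -1, +3, -5, -3, +8, -9, +1, +3, -4, -1, +2
Step 2: Count signs: positive = 8, negative = 7.
Step 3: Under H0: P(positive) = 0.5, so the number of positives S ~ Bin(15, 0.5).
Step 4: Two-sided exact p-value = sum of Bin(15,0.5) probabilities at or below the observed probability = 1.000000.
Step 5: alpha = 0.1. fail to reject H0.

n_eff = 15, pos = 8, neg = 7, p = 1.000000, fail to reject H0.


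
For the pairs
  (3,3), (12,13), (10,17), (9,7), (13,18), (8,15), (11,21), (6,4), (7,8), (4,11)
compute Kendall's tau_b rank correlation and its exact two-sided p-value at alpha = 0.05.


Step 1: Enumerate the 45 unordered pairs (i,j) with i<j and classify each by sign(x_j-x_i) * sign(y_j-y_i).
  (1,2):dx=+9,dy=+10->C; (1,3):dx=+7,dy=+14->C; (1,4):dx=+6,dy=+4->C; (1,5):dx=+10,dy=+15->C
  (1,6):dx=+5,dy=+12->C; (1,7):dx=+8,dy=+18->C; (1,8):dx=+3,dy=+1->C; (1,9):dx=+4,dy=+5->C
  (1,10):dx=+1,dy=+8->C; (2,3):dx=-2,dy=+4->D; (2,4):dx=-3,dy=-6->C; (2,5):dx=+1,dy=+5->C
  (2,6):dx=-4,dy=+2->D; (2,7):dx=-1,dy=+8->D; (2,8):dx=-6,dy=-9->C; (2,9):dx=-5,dy=-5->C
  (2,10):dx=-8,dy=-2->C; (3,4):dx=-1,dy=-10->C; (3,5):dx=+3,dy=+1->C; (3,6):dx=-2,dy=-2->C
  (3,7):dx=+1,dy=+4->C; (3,8):dx=-4,dy=-13->C; (3,9):dx=-3,dy=-9->C; (3,10):dx=-6,dy=-6->C
  (4,5):dx=+4,dy=+11->C; (4,6):dx=-1,dy=+8->D; (4,7):dx=+2,dy=+14->C; (4,8):dx=-3,dy=-3->C
  (4,9):dx=-2,dy=+1->D; (4,10):dx=-5,dy=+4->D; (5,6):dx=-5,dy=-3->C; (5,7):dx=-2,dy=+3->D
  (5,8):dx=-7,dy=-14->C; (5,9):dx=-6,dy=-10->C; (5,10):dx=-9,dy=-7->C; (6,7):dx=+3,dy=+6->C
  (6,8):dx=-2,dy=-11->C; (6,9):dx=-1,dy=-7->C; (6,10):dx=-4,dy=-4->C; (7,8):dx=-5,dy=-17->C
  (7,9):dx=-4,dy=-13->C; (7,10):dx=-7,dy=-10->C; (8,9):dx=+1,dy=+4->C; (8,10):dx=-2,dy=+7->D
  (9,10):dx=-3,dy=+3->D
Step 2: C = 36, D = 9, total pairs = 45.
Step 3: tau = (C - D)/(n(n-1)/2) = (36 - 9)/45 = 0.600000.
Step 4: Exact two-sided p-value (enumerate n! = 3628800 permutations of y under H0): p = 0.016666.
Step 5: alpha = 0.05. reject H0.

tau_b = 0.6000 (C=36, D=9), p = 0.016666, reject H0.


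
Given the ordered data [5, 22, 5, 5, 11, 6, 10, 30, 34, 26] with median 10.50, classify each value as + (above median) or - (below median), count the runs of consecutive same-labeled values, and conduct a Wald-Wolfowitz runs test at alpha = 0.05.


Step 1: Compute median = 10.50; label A = above, B = below.
Labels in order: BABBABBAAA  (n_A = 5, n_B = 5)
Step 2: Count runs R = 6.
Step 3: Under H0 (random ordering), E[R] = 2*n_A*n_B/(n_A+n_B) + 1 = 2*5*5/10 + 1 = 6.0000.
        Var[R] = 2*n_A*n_B*(2*n_A*n_B - n_A - n_B) / ((n_A+n_B)^2 * (n_A+n_B-1)) = 2000/900 = 2.2222.
        SD[R] = 1.4907.
Step 4: R = E[R], so z = 0 with no continuity correction.
Step 5: Two-sided p-value via normal approximation = 2*(1 - Phi(|z|)) = 1.000000.
Step 6: alpha = 0.05. fail to reject H0.

R = 6, z = 0.0000, p = 1.000000, fail to reject H0.


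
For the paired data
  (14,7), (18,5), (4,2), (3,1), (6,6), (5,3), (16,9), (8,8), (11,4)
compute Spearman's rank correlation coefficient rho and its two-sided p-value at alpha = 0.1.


Step 1: Rank x and y separately (midranks; no ties here).
rank(x): 14->7, 18->9, 4->2, 3->1, 6->4, 5->3, 16->8, 8->5, 11->6
rank(y): 7->7, 5->5, 2->2, 1->1, 6->6, 3->3, 9->9, 8->8, 4->4
Step 2: d_i = R_x(i) - R_y(i); compute d_i^2.
  (7-7)^2=0, (9-5)^2=16, (2-2)^2=0, (1-1)^2=0, (4-6)^2=4, (3-3)^2=0, (8-9)^2=1, (5-8)^2=9, (6-4)^2=4
sum(d^2) = 34.
Step 3: rho = 1 - 6*34 / (9*(9^2 - 1)) = 1 - 204/720 = 0.716667.
Step 4: Under H0, t = rho * sqrt((n-2)/(1-rho^2)) = 2.7188 ~ t(7).
Step 5: Two-sided p-value from the t-distribution with 7 df = 0.029818.
Step 6: alpha = 0.1. reject H0.

rho = 0.7167, p = 0.029818, reject H0 at alpha = 0.1.


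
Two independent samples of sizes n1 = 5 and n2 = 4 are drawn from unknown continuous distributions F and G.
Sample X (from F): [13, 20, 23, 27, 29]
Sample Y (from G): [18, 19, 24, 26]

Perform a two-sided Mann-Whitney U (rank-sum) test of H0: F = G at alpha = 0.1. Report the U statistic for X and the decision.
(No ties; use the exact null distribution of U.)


Step 1: Combine and sort all 9 observations; assign midranks.
sorted (value, group): (13,X), (18,Y), (19,Y), (20,X), (23,X), (24,Y), (26,Y), (27,X), (29,X)
ranks: 13->1, 18->2, 19->3, 20->4, 23->5, 24->6, 26->7, 27->8, 29->9
Step 2: Rank sum for X: R1 = 1 + 4 + 5 + 8 + 9 = 27.
Step 3: U_X = R1 - n1(n1+1)/2 = 27 - 5*6/2 = 27 - 15 = 12.
       U_Y = n1*n2 - U_X = 20 - 12 = 8.
Step 4: No ties, so the exact null distribution of U (based on enumerating the C(9,5) = 126 equally likely rank assignments) gives the two-sided p-value.
Step 5: p-value = 0.730159; compare to alpha = 0.1. fail to reject H0.

U_X = 12, p = 0.730159, fail to reject H0 at alpha = 0.1.


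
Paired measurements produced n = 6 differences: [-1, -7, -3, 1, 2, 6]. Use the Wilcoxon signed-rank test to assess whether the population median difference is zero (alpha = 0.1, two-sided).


Step 1: Drop any zero differences (none here) and take |d_i|.
|d| = [1, 7, 3, 1, 2, 6]
Step 2: Midrank |d_i| (ties get averaged ranks).
ranks: |1|->1.5, |7|->6, |3|->4, |1|->1.5, |2|->3, |6|->5
Step 3: Attach original signs; sum ranks with positive sign and with negative sign.
W+ = 1.5 + 3 + 5 = 9.5
W- = 1.5 + 6 + 4 = 11.5
(Check: W+ + W- = 21 should equal n(n+1)/2 = 21.)
Step 4: Test statistic W = min(W+, W-) = 9.5.
Step 5: Ties in |d|, so use the tie-corrected normal approximation.
        E[W] = n(n+1)/4 = 6*7/4 = 10.5.
        Tie groups: |d|=1 (t=2); sum(t^3 - t) = 6.
        Var[W] = n(n+1)(2n+1)/24 - sum(t^3-t)/48 = 546/24 - 6/48 = 22.625.
        z = (W - E[W]) / sqrt(Var[W]) = (9.5 - 10.5) / 4.7566 = -0.2102.
        Two-sided p = 2*Phi(z) = 0.833484.
Step 6: alpha = 0.1. fail to reject H0.

W+ = 9.5, W- = 11.5, W = min = 9.5, p = 0.833484, fail to reject H0.


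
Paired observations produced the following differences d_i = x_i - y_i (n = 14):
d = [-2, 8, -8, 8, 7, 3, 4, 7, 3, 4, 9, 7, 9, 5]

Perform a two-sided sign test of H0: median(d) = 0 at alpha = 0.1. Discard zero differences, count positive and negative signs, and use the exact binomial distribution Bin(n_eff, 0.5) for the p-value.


Step 1: Discard zero differences. Original n = 14; n_eff = number of nonzero differences = 14.
Nonzero differences (with sign): -2, +8, -8, +8, +7, +3, +4, +7, +3, +4, +9, +7, +9, +5
Step 2: Count signs: positive = 12, negative = 2.
Step 3: Under H0: P(positive) = 0.5, so the number of positives S ~ Bin(14, 0.5).
Step 4: Two-sided exact p-value = sum of Bin(14,0.5) probabilities at or below the observed probability = 0.012939.
Step 5: alpha = 0.1. reject H0.

n_eff = 14, pos = 12, neg = 2, p = 0.012939, reject H0.


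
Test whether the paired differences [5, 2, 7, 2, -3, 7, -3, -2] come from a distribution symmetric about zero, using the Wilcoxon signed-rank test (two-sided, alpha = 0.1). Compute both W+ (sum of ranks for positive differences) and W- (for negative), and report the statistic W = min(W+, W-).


Step 1: Drop any zero differences (none here) and take |d_i|.
|d| = [5, 2, 7, 2, 3, 7, 3, 2]
Step 2: Midrank |d_i| (ties get averaged ranks).
ranks: |5|->6, |2|->2, |7|->7.5, |2|->2, |3|->4.5, |7|->7.5, |3|->4.5, |2|->2
Step 3: Attach original signs; sum ranks with positive sign and with negative sign.
W+ = 6 + 2 + 7.5 + 2 + 7.5 = 25
W- = 4.5 + 4.5 + 2 = 11
(Check: W+ + W- = 36 should equal n(n+1)/2 = 36.)
Step 4: Test statistic W = min(W+, W-) = 11.
Step 5: Ties in |d|, so use the tie-corrected normal approximation.
        E[W] = n(n+1)/4 = 8*9/4 = 18.
        Tie groups: |d|=2 (t=3), |d|=3 (t=2), |d|=7 (t=2); sum(t^3 - t) = 36.
        Var[W] = n(n+1)(2n+1)/24 - sum(t^3-t)/48 = 1224/24 - 36/48 = 50.25.
        z = (W - E[W]) / sqrt(Var[W]) = (11 - 18) / 7.0887 = -0.9875.
        Two-sided p = 2*Phi(z) = 0.323405.
Step 6: alpha = 0.1. fail to reject H0.

W+ = 25, W- = 11, W = min = 11, p = 0.323405, fail to reject H0.


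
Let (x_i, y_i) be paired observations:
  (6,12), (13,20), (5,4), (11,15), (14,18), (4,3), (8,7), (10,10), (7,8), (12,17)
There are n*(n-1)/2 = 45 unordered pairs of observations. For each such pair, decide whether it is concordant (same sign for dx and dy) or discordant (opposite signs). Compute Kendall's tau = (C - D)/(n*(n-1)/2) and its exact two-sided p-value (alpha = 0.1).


Step 1: Enumerate the 45 unordered pairs (i,j) with i<j and classify each by sign(x_j-x_i) * sign(y_j-y_i).
  (1,2):dx=+7,dy=+8->C; (1,3):dx=-1,dy=-8->C; (1,4):dx=+5,dy=+3->C; (1,5):dx=+8,dy=+6->C
  (1,6):dx=-2,dy=-9->C; (1,7):dx=+2,dy=-5->D; (1,8):dx=+4,dy=-2->D; (1,9):dx=+1,dy=-4->D
  (1,10):dx=+6,dy=+5->C; (2,3):dx=-8,dy=-16->C; (2,4):dx=-2,dy=-5->C; (2,5):dx=+1,dy=-2->D
  (2,6):dx=-9,dy=-17->C; (2,7):dx=-5,dy=-13->C; (2,8):dx=-3,dy=-10->C; (2,9):dx=-6,dy=-12->C
  (2,10):dx=-1,dy=-3->C; (3,4):dx=+6,dy=+11->C; (3,5):dx=+9,dy=+14->C; (3,6):dx=-1,dy=-1->C
  (3,7):dx=+3,dy=+3->C; (3,8):dx=+5,dy=+6->C; (3,9):dx=+2,dy=+4->C; (3,10):dx=+7,dy=+13->C
  (4,5):dx=+3,dy=+3->C; (4,6):dx=-7,dy=-12->C; (4,7):dx=-3,dy=-8->C; (4,8):dx=-1,dy=-5->C
  (4,9):dx=-4,dy=-7->C; (4,10):dx=+1,dy=+2->C; (5,6):dx=-10,dy=-15->C; (5,7):dx=-6,dy=-11->C
  (5,8):dx=-4,dy=-8->C; (5,9):dx=-7,dy=-10->C; (5,10):dx=-2,dy=-1->C; (6,7):dx=+4,dy=+4->C
  (6,8):dx=+6,dy=+7->C; (6,9):dx=+3,dy=+5->C; (6,10):dx=+8,dy=+14->C; (7,8):dx=+2,dy=+3->C
  (7,9):dx=-1,dy=+1->D; (7,10):dx=+4,dy=+10->C; (8,9):dx=-3,dy=-2->C; (8,10):dx=+2,dy=+7->C
  (9,10):dx=+5,dy=+9->C
Step 2: C = 40, D = 5, total pairs = 45.
Step 3: tau = (C - D)/(n(n-1)/2) = (40 - 5)/45 = 0.777778.
Step 4: Exact two-sided p-value (enumerate n! = 3628800 permutations of y under H0): p = 0.000946.
Step 5: alpha = 0.1. reject H0.

tau_b = 0.7778 (C=40, D=5), p = 0.000946, reject H0.


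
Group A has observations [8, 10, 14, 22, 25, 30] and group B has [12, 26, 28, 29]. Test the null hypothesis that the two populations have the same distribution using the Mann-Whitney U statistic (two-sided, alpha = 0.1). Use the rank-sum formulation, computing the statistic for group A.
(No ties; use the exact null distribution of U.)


Step 1: Combine and sort all 10 observations; assign midranks.
sorted (value, group): (8,X), (10,X), (12,Y), (14,X), (22,X), (25,X), (26,Y), (28,Y), (29,Y), (30,X)
ranks: 8->1, 10->2, 12->3, 14->4, 22->5, 25->6, 26->7, 28->8, 29->9, 30->10
Step 2: Rank sum for X: R1 = 1 + 2 + 4 + 5 + 6 + 10 = 28.
Step 3: U_X = R1 - n1(n1+1)/2 = 28 - 6*7/2 = 28 - 21 = 7.
       U_Y = n1*n2 - U_X = 24 - 7 = 17.
Step 4: No ties, so the exact null distribution of U (based on enumerating the C(10,6) = 210 equally likely rank assignments) gives the two-sided p-value.
Step 5: p-value = 0.352381; compare to alpha = 0.1. fail to reject H0.

U_X = 7, p = 0.352381, fail to reject H0 at alpha = 0.1.


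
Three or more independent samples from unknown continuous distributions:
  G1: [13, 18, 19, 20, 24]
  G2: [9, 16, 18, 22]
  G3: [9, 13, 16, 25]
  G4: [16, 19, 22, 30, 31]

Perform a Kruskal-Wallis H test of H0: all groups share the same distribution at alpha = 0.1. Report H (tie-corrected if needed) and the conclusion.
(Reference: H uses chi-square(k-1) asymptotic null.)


Step 1: Combine all N = 18 observations and assign midranks.
sorted (value, group, rank): (9,G2,1.5), (9,G3,1.5), (13,G1,3.5), (13,G3,3.5), (16,G2,6), (16,G3,6), (16,G4,6), (18,G1,8.5), (18,G2,8.5), (19,G1,10.5), (19,G4,10.5), (20,G1,12), (22,G2,13.5), (22,G4,13.5), (24,G1,15), (25,G3,16), (30,G4,17), (31,G4,18)
Step 2: Sum ranks within each group.
R_1 = 49.5 (n_1 = 5)
R_2 = 29.5 (n_2 = 4)
R_3 = 27 (n_3 = 4)
R_4 = 65 (n_4 = 5)
Step 3: H = 12/(N(N+1)) * sum(R_i^2/n_i) - 3(N+1)
     = 12/(18*19) * (49.5^2/5 + 29.5^2/4 + 27^2/4 + 65^2/5) - 3*19
     = 0.035088 * 1734.86 - 57
     = 3.872368.
Step 4: Ties present; correction factor C = 1 - 54/(18^3 - 18) = 0.990712. Corrected H = 3.872368 / 0.990712 = 3.908672.
Step 5: Under H0, H ~ chi^2(3); p-value = 0.271496.
Step 6: alpha = 0.1. fail to reject H0.

H = 3.9087, df = 3, p = 0.271496, fail to reject H0.


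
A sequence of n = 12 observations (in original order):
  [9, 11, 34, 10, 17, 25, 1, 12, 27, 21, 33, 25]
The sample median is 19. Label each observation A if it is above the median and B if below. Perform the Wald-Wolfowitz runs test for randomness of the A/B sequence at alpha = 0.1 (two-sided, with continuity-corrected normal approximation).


Step 1: Compute median = 19; label A = above, B = below.
Labels in order: BBABBABBAAAA  (n_A = 6, n_B = 6)
Step 2: Count runs R = 6.
Step 3: Under H0 (random ordering), E[R] = 2*n_A*n_B/(n_A+n_B) + 1 = 2*6*6/12 + 1 = 7.0000.
        Var[R] = 2*n_A*n_B*(2*n_A*n_B - n_A - n_B) / ((n_A+n_B)^2 * (n_A+n_B-1)) = 4320/1584 = 2.7273.
        SD[R] = 1.6514.
Step 4: Continuity-corrected z = (R + 0.5 - E[R]) / SD[R] = (6 + 0.5 - 7.0000) / 1.6514 = -0.3028.
Step 5: Two-sided p-value via normal approximation = 2*(1 - Phi(|z|)) = 0.762069.
Step 6: alpha = 0.1. fail to reject H0.

R = 6, z = -0.3028, p = 0.762069, fail to reject H0.


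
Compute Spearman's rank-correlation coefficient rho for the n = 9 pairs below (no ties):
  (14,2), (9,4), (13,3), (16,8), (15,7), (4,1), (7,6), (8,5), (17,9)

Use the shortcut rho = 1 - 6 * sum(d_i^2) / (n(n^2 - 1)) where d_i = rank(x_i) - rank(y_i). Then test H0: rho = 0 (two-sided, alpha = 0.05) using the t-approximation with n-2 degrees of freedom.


Step 1: Rank x and y separately (midranks; no ties here).
rank(x): 14->6, 9->4, 13->5, 16->8, 15->7, 4->1, 7->2, 8->3, 17->9
rank(y): 2->2, 4->4, 3->3, 8->8, 7->7, 1->1, 6->6, 5->5, 9->9
Step 2: d_i = R_x(i) - R_y(i); compute d_i^2.
  (6-2)^2=16, (4-4)^2=0, (5-3)^2=4, (8-8)^2=0, (7-7)^2=0, (1-1)^2=0, (2-6)^2=16, (3-5)^2=4, (9-9)^2=0
sum(d^2) = 40.
Step 3: rho = 1 - 6*40 / (9*(9^2 - 1)) = 1 - 240/720 = 0.666667.
Step 4: Under H0, t = rho * sqrt((n-2)/(1-rho^2)) = 2.3664 ~ t(7).
Step 5: Two-sided p-value from the t-distribution with 7 df = 0.049867.
Step 6: alpha = 0.05. reject H0.

rho = 0.6667, p = 0.049867, reject H0 at alpha = 0.05.


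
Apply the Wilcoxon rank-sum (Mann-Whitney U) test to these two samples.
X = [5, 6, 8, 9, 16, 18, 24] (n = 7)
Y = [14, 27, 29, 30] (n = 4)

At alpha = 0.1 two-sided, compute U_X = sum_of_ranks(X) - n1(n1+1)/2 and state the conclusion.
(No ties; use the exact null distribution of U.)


Step 1: Combine and sort all 11 observations; assign midranks.
sorted (value, group): (5,X), (6,X), (8,X), (9,X), (14,Y), (16,X), (18,X), (24,X), (27,Y), (29,Y), (30,Y)
ranks: 5->1, 6->2, 8->3, 9->4, 14->5, 16->6, 18->7, 24->8, 27->9, 29->10, 30->11
Step 2: Rank sum for X: R1 = 1 + 2 + 3 + 4 + 6 + 7 + 8 = 31.
Step 3: U_X = R1 - n1(n1+1)/2 = 31 - 7*8/2 = 31 - 28 = 3.
       U_Y = n1*n2 - U_X = 28 - 3 = 25.
Step 4: No ties, so the exact null distribution of U (based on enumerating the C(11,7) = 330 equally likely rank assignments) gives the two-sided p-value.
Step 5: p-value = 0.042424; compare to alpha = 0.1. reject H0.

U_X = 3, p = 0.042424, reject H0 at alpha = 0.1.


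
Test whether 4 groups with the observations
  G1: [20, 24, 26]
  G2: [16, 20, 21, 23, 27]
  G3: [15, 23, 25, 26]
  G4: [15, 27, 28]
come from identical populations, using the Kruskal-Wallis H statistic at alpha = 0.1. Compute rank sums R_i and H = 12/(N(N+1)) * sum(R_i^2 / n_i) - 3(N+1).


Step 1: Combine all N = 15 observations and assign midranks.
sorted (value, group, rank): (15,G3,1.5), (15,G4,1.5), (16,G2,3), (20,G1,4.5), (20,G2,4.5), (21,G2,6), (23,G2,7.5), (23,G3,7.5), (24,G1,9), (25,G3,10), (26,G1,11.5), (26,G3,11.5), (27,G2,13.5), (27,G4,13.5), (28,G4,15)
Step 2: Sum ranks within each group.
R_1 = 25 (n_1 = 3)
R_2 = 34.5 (n_2 = 5)
R_3 = 30.5 (n_3 = 4)
R_4 = 30 (n_4 = 3)
Step 3: H = 12/(N(N+1)) * sum(R_i^2/n_i) - 3(N+1)
     = 12/(15*16) * (25^2/3 + 34.5^2/5 + 30.5^2/4 + 30^2/3) - 3*16
     = 0.050000 * 978.946 - 48
     = 0.947292.
Step 4: Ties present; correction factor C = 1 - 30/(15^3 - 15) = 0.991071. Corrected H = 0.947292 / 0.991071 = 0.955826.
Step 5: Under H0, H ~ chi^2(3); p-value = 0.811939.
Step 6: alpha = 0.1. fail to reject H0.

H = 0.9558, df = 3, p = 0.811939, fail to reject H0.


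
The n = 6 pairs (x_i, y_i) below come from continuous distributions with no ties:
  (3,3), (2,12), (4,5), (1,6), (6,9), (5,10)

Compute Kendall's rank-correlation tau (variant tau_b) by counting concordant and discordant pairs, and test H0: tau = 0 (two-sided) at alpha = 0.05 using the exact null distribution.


Step 1: Enumerate the 15 unordered pairs (i,j) with i<j and classify each by sign(x_j-x_i) * sign(y_j-y_i).
  (1,2):dx=-1,dy=+9->D; (1,3):dx=+1,dy=+2->C; (1,4):dx=-2,dy=+3->D; (1,5):dx=+3,dy=+6->C
  (1,6):dx=+2,dy=+7->C; (2,3):dx=+2,dy=-7->D; (2,4):dx=-1,dy=-6->C; (2,5):dx=+4,dy=-3->D
  (2,6):dx=+3,dy=-2->D; (3,4):dx=-3,dy=+1->D; (3,5):dx=+2,dy=+4->C; (3,6):dx=+1,dy=+5->C
  (4,5):dx=+5,dy=+3->C; (4,6):dx=+4,dy=+4->C; (5,6):dx=-1,dy=+1->D
Step 2: C = 8, D = 7, total pairs = 15.
Step 3: tau = (C - D)/(n(n-1)/2) = (8 - 7)/15 = 0.066667.
Step 4: Exact two-sided p-value (enumerate n! = 720 permutations of y under H0): p = 1.000000.
Step 5: alpha = 0.05. fail to reject H0.

tau_b = 0.0667 (C=8, D=7), p = 1.000000, fail to reject H0.


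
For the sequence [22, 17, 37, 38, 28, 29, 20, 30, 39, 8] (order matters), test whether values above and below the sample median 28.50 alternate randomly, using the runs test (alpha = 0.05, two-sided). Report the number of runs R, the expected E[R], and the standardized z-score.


Step 1: Compute median = 28.50; label A = above, B = below.
Labels in order: BBAABABAAB  (n_A = 5, n_B = 5)
Step 2: Count runs R = 7.
Step 3: Under H0 (random ordering), E[R] = 2*n_A*n_B/(n_A+n_B) + 1 = 2*5*5/10 + 1 = 6.0000.
        Var[R] = 2*n_A*n_B*(2*n_A*n_B - n_A - n_B) / ((n_A+n_B)^2 * (n_A+n_B-1)) = 2000/900 = 2.2222.
        SD[R] = 1.4907.
Step 4: Continuity-corrected z = (R - 0.5 - E[R]) / SD[R] = (7 - 0.5 - 6.0000) / 1.4907 = 0.3354.
Step 5: Two-sided p-value via normal approximation = 2*(1 - Phi(|z|)) = 0.737316.
Step 6: alpha = 0.05. fail to reject H0.

R = 7, z = 0.3354, p = 0.737316, fail to reject H0.


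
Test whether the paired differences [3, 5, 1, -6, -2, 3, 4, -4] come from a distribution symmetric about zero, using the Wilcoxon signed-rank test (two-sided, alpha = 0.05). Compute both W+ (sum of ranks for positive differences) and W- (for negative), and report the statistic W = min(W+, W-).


Step 1: Drop any zero differences (none here) and take |d_i|.
|d| = [3, 5, 1, 6, 2, 3, 4, 4]
Step 2: Midrank |d_i| (ties get averaged ranks).
ranks: |3|->3.5, |5|->7, |1|->1, |6|->8, |2|->2, |3|->3.5, |4|->5.5, |4|->5.5
Step 3: Attach original signs; sum ranks with positive sign and with negative sign.
W+ = 3.5 + 7 + 1 + 3.5 + 5.5 = 20.5
W- = 8 + 2 + 5.5 = 15.5
(Check: W+ + W- = 36 should equal n(n+1)/2 = 36.)
Step 4: Test statistic W = min(W+, W-) = 15.5.
Step 5: Ties in |d|, so use the tie-corrected normal approximation.
        E[W] = n(n+1)/4 = 8*9/4 = 18.
        Tie groups: |d|=3 (t=2), |d|=4 (t=2); sum(t^3 - t) = 12.
        Var[W] = n(n+1)(2n+1)/24 - sum(t^3-t)/48 = 1224/24 - 12/48 = 50.75.
        z = (W - E[W]) / sqrt(Var[W]) = (15.5 - 18) / 7.1239 = -0.3509.
        Two-sided p = 2*Phi(z) = 0.725640.
Step 6: alpha = 0.05. fail to reject H0.

W+ = 20.5, W- = 15.5, W = min = 15.5, p = 0.725640, fail to reject H0.


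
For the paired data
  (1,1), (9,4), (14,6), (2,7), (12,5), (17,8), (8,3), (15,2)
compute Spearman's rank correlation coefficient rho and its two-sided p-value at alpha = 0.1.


Step 1: Rank x and y separately (midranks; no ties here).
rank(x): 1->1, 9->4, 14->6, 2->2, 12->5, 17->8, 8->3, 15->7
rank(y): 1->1, 4->4, 6->6, 7->7, 5->5, 8->8, 3->3, 2->2
Step 2: d_i = R_x(i) - R_y(i); compute d_i^2.
  (1-1)^2=0, (4-4)^2=0, (6-6)^2=0, (2-7)^2=25, (5-5)^2=0, (8-8)^2=0, (3-3)^2=0, (7-2)^2=25
sum(d^2) = 50.
Step 3: rho = 1 - 6*50 / (8*(8^2 - 1)) = 1 - 300/504 = 0.404762.
Step 4: Under H0, t = rho * sqrt((n-2)/(1-rho^2)) = 1.0842 ~ t(6).
Step 5: Two-sided p-value from the t-distribution with 6 df = 0.319889.
Step 6: alpha = 0.1. fail to reject H0.

rho = 0.4048, p = 0.319889, fail to reject H0 at alpha = 0.1.


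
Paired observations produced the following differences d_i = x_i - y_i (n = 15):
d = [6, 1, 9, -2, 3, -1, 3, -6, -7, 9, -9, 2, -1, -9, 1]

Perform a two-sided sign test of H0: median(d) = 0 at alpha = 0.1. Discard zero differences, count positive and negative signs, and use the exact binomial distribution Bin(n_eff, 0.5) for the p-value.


Step 1: Discard zero differences. Original n = 15; n_eff = number of nonzero differences = 15.
Nonzero differences (with sign): +6, +1, +9, -2, +3, -1, +3, -6, -7, +9, -9, +2, -1, -9, +1
Step 2: Count signs: positive = 8, negative = 7.
Step 3: Under H0: P(positive) = 0.5, so the number of positives S ~ Bin(15, 0.5).
Step 4: Two-sided exact p-value = sum of Bin(15,0.5) probabilities at or below the observed probability = 1.000000.
Step 5: alpha = 0.1. fail to reject H0.

n_eff = 15, pos = 8, neg = 7, p = 1.000000, fail to reject H0.


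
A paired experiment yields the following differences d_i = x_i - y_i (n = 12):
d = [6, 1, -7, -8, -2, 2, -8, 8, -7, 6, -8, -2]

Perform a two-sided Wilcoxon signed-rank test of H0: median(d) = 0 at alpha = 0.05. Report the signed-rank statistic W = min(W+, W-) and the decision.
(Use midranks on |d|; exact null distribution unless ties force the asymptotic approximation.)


Step 1: Drop any zero differences (none here) and take |d_i|.
|d| = [6, 1, 7, 8, 2, 2, 8, 8, 7, 6, 8, 2]
Step 2: Midrank |d_i| (ties get averaged ranks).
ranks: |6|->5.5, |1|->1, |7|->7.5, |8|->10.5, |2|->3, |2|->3, |8|->10.5, |8|->10.5, |7|->7.5, |6|->5.5, |8|->10.5, |2|->3
Step 3: Attach original signs; sum ranks with positive sign and with negative sign.
W+ = 5.5 + 1 + 3 + 10.5 + 5.5 = 25.5
W- = 7.5 + 10.5 + 3 + 10.5 + 7.5 + 10.5 + 3 = 52.5
(Check: W+ + W- = 78 should equal n(n+1)/2 = 78.)
Step 4: Test statistic W = min(W+, W-) = 25.5.
Step 5: Ties in |d|, so use the tie-corrected normal approximation.
        E[W] = n(n+1)/4 = 12*13/4 = 39.
        Tie groups: |d|=2 (t=3), |d|=6 (t=2), |d|=7 (t=2), |d|=8 (t=4); sum(t^3 - t) = 96.
        Var[W] = n(n+1)(2n+1)/24 - sum(t^3-t)/48 = 3900/24 - 96/48 = 160.5.
        z = (W - E[W]) / sqrt(Var[W]) = (25.5 - 39) / 12.6689 = -1.0656.
        Two-sided p = 2*Phi(z) = 0.286602.
Step 6: alpha = 0.05. fail to reject H0.

W+ = 25.5, W- = 52.5, W = min = 25.5, p = 0.286602, fail to reject H0.


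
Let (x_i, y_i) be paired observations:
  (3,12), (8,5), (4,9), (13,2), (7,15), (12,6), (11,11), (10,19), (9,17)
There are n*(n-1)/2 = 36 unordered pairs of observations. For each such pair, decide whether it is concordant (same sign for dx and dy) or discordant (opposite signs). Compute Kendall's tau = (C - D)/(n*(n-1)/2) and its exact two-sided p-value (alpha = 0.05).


Step 1: Enumerate the 36 unordered pairs (i,j) with i<j and classify each by sign(x_j-x_i) * sign(y_j-y_i).
  (1,2):dx=+5,dy=-7->D; (1,3):dx=+1,dy=-3->D; (1,4):dx=+10,dy=-10->D; (1,5):dx=+4,dy=+3->C
  (1,6):dx=+9,dy=-6->D; (1,7):dx=+8,dy=-1->D; (1,8):dx=+7,dy=+7->C; (1,9):dx=+6,dy=+5->C
  (2,3):dx=-4,dy=+4->D; (2,4):dx=+5,dy=-3->D; (2,5):dx=-1,dy=+10->D; (2,6):dx=+4,dy=+1->C
  (2,7):dx=+3,dy=+6->C; (2,8):dx=+2,dy=+14->C; (2,9):dx=+1,dy=+12->C; (3,4):dx=+9,dy=-7->D
  (3,5):dx=+3,dy=+6->C; (3,6):dx=+8,dy=-3->D; (3,7):dx=+7,dy=+2->C; (3,8):dx=+6,dy=+10->C
  (3,9):dx=+5,dy=+8->C; (4,5):dx=-6,dy=+13->D; (4,6):dx=-1,dy=+4->D; (4,7):dx=-2,dy=+9->D
  (4,8):dx=-3,dy=+17->D; (4,9):dx=-4,dy=+15->D; (5,6):dx=+5,dy=-9->D; (5,7):dx=+4,dy=-4->D
  (5,8):dx=+3,dy=+4->C; (5,9):dx=+2,dy=+2->C; (6,7):dx=-1,dy=+5->D; (6,8):dx=-2,dy=+13->D
  (6,9):dx=-3,dy=+11->D; (7,8):dx=-1,dy=+8->D; (7,9):dx=-2,dy=+6->D; (8,9):dx=-1,dy=-2->C
Step 2: C = 14, D = 22, total pairs = 36.
Step 3: tau = (C - D)/(n(n-1)/2) = (14 - 22)/36 = -0.222222.
Step 4: Exact two-sided p-value (enumerate n! = 362880 permutations of y under H0): p = 0.476709.
Step 5: alpha = 0.05. fail to reject H0.

tau_b = -0.2222 (C=14, D=22), p = 0.476709, fail to reject H0.


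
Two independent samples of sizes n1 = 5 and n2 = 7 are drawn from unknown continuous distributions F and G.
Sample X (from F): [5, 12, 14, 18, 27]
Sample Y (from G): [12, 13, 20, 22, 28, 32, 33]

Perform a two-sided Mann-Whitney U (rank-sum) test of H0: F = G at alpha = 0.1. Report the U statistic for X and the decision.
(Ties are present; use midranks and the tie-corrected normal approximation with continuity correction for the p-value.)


Step 1: Combine and sort all 12 observations; assign midranks.
sorted (value, group): (5,X), (12,X), (12,Y), (13,Y), (14,X), (18,X), (20,Y), (22,Y), (27,X), (28,Y), (32,Y), (33,Y)
ranks: 5->1, 12->2.5, 12->2.5, 13->4, 14->5, 18->6, 20->7, 22->8, 27->9, 28->10, 32->11, 33->12
Step 2: Rank sum for X: R1 = 1 + 2.5 + 5 + 6 + 9 = 23.5.
Step 3: U_X = R1 - n1(n1+1)/2 = 23.5 - 5*6/2 = 23.5 - 15 = 8.5.
       U_Y = n1*n2 - U_X = 35 - 8.5 = 26.5.
Step 4: Ties are present, so use the tie-corrected normal approximation (with continuity correction) for the p-value.
Step 5: p-value = 0.166721; compare to alpha = 0.1. fail to reject H0.

U_X = 8.5, p = 0.166721, fail to reject H0 at alpha = 0.1.
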